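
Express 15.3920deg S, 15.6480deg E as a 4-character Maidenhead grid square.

Offset from 180°W / 90°S: lon 195.65°, lat 74.61°.
Field (20°×10°, letters A–R): 195.65/20 → 9 → J, 74.61/10 → 7 → H; chars JH.
Square (2°×1°, digits 0–9): 15.65/2 → 7, 4.61/1 → 4; chars 74.

JH74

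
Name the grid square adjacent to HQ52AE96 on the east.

HQ52be06

Longitude extended square 9; +1 → 10, wraps to 0, carry into subsquare.
Longitude subsquare a = 0; +1 → 1 = b.
The latitude characters are unchanged.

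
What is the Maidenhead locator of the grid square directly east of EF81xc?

EF91ac

Longitude subsquare x = 23; +1 → 24, wraps to 0 = a, carry into square.
Longitude square 8; +1 → 9.
The latitude characters are unchanged.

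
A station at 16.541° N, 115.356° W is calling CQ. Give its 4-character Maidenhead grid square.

DK26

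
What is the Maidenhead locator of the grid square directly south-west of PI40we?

PI40vd

Longitude subsquare w = 22; −1 → 21 = v.
Latitude subsquare e = 4; −1 → 3 = d.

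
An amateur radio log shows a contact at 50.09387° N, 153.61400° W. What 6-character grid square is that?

Offset from 180°W / 90°S: lon 26.3860°, lat 140.0939°.
Field: 26.3860/20 → 1 → B, 140.0939/10 → 14 → O; chars BO.
Square: 6.3860/2 → 3, 0.0939/1 → 0; chars 30.
Subsquare: 0.3860/0.0833333 → 4 → e, 0.0939/0.0416667 → 2 → c; chars ec.

BO30ec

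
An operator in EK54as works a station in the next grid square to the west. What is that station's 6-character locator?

EK44xs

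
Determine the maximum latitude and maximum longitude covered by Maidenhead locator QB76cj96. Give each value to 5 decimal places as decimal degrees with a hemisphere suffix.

Field Q=16, B=1: +16·20° lon, +1·10° lat → SW at lon 140°, lat -80°.
Square 7, 6: +7·2° lon, +6·1° lat → SW at lon 154°, lat -74°.
Subsquare c=2, j=9: +2·0.0833333° lon, +9·0.0416667° lat → SW at lon 154.167°, lat -73.625°.
Extended square 9, 6: +9·0.00833333° lon, +6·0.00416667° lat → SW at lon 154.242°, lat -73.6°.
Cell spans 0.00833333° lon × 0.00416667° lat. NE corner is SW corner plus one full cell.
latitude 73.59583° S, longitude 154.25000° E.

73.59583° S, 154.25000° E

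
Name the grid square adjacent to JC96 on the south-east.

Longitude square 9; +1 → 10, wraps to 0, carry into field.
Longitude field J = 9; +1 → 10 = K.
Latitude square 6; −1 → 5.

KC05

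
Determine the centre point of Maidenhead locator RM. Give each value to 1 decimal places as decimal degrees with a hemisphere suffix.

Field R=17, M=12: +17·20° lon, +12·10° lat → SW at lon 160°, lat 30°.
Cell spans 20° lon × 10° lat. Centre is SW corner plus half of each.
latitude 35.0° N, longitude 170.0° E.

35.0° N, 170.0° E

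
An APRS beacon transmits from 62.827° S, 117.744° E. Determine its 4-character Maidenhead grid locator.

OC87

Offset from 180°W / 90°S: lon 297.74°, lat 27.17°.
Field: lon ⌊297.74/20⌋ = 14 → O; lat ⌊27.17/10⌋ = 2 → C.
Square: lon ⌊17.74/2⌋ = 8; lat ⌊7.17/1⌋ = 7.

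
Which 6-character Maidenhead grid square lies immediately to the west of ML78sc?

Longitude subsquare s = 18; −1 → 17 = r.
The latitude characters are unchanged.

ML78rc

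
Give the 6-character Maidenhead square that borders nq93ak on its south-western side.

NQ83xj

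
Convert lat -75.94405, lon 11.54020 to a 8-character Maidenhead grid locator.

JB54sb43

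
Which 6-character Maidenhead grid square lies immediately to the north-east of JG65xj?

Longitude subsquare x = 23; +1 → 24, wraps to 0 = a, carry into square.
Longitude square 6; +1 → 7.
Latitude subsquare j = 9; +1 → 10 = k.

JG75ak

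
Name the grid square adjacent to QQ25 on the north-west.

QQ16

Longitude square 2; −1 → 1.
Latitude square 5; +1 → 6.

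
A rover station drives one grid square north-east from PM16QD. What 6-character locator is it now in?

PM16re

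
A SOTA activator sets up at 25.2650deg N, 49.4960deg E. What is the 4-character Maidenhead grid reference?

LL45

Shift to the Maidenhead origin (180°W, 90°S): lon 229.50, lat 115.27.
Field (20°×10°, letters A–R): lon ⌊229.50/20⌋ = 11 → L; lat ⌊115.27/10⌋ = 11 → L.
Square (2°×1°, digits 0–9): lon ⌊9.50/2⌋ = 4; lat ⌊5.27/1⌋ = 5.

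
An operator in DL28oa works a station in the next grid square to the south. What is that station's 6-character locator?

DL27ox

Latitude subsquare a = 0; −1 → -1, wraps to 23 = x, carry into square.
Latitude square 8; −1 → 7.
The longitude characters are unchanged.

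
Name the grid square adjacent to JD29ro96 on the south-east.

JD29so05

Longitude extended square 9; +1 → 10, wraps to 0, carry into subsquare.
Longitude subsquare r = 17; +1 → 18 = s.
Latitude extended square 6; −1 → 5.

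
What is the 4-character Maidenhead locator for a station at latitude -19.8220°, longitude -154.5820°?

Add 180° to longitude and 90° to latitude: 25.42, 70.18.
Field: lon ⌊25.42/20⌋ = 1 → B; lat ⌊70.18/10⌋ = 7 → H.
Square: lon ⌊5.42/2⌋ = 2; lat ⌊0.18/1⌋ = 0.

BH20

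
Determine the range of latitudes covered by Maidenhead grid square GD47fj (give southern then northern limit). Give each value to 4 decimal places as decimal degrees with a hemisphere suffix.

Field G=6, D=3: +6·20° lon, +3·10° lat → SW at lon -60°, lat -60°.
Square 4, 7: +4·2° lon, +7·1° lat → SW at lon -52°, lat -53°.
Subsquare f=5, j=9: +5·0.0833333° lon, +9·0.0416667° lat → SW at lon -51.5833°, lat -52.625°.
Cell spans 0.0833333° lon × 0.0416667° lat.
south 52.6250° S, north 52.5833° S.

52.6250° S, 52.5833° S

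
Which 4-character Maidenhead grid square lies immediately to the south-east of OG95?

Longitude square 9; +1 → 10, wraps to 0, carry into field.
Longitude field O = 14; +1 → 15 = P.
Latitude square 5; −1 → 4.

PG04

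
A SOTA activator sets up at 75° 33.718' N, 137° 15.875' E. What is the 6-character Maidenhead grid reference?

Add 180° to longitude and 90° to latitude: 317.2646, 165.5620.
Field (20°×10°, letters A–R): 317.2646/20 → 15 → P, 165.5620/10 → 16 → Q; chars PQ.
Square (2°×1°, digits 0–9): 17.2646/2 → 8, 5.5620/1 → 5; chars 85.
Subsquare (5′×2.5′, letters a–x): 1.2646/0.0833333 → 15 → p, 0.5620/0.0416667 → 13 → n; chars pn.

PQ85pn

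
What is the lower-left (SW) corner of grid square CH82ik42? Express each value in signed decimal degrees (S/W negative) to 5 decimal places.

-17.57500, -123.30000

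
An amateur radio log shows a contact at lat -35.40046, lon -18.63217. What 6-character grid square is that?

IF04qo

Offset from 180°W / 90°S: lon 161.3678°, lat 54.5995°.
Field: lon ⌊161.3678/20⌋ = 8 → I; lat ⌊54.5995/10⌋ = 5 → F.
Square: lon ⌊1.3678/2⌋ = 0; lat ⌊4.5995/1⌋ = 4.
Subsquare: lon ⌊1.3678/0.0833333⌋ = 16 → q; lat ⌊0.5995/0.0416667⌋ = 14 → o.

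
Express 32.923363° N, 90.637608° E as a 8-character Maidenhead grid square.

NM52hw61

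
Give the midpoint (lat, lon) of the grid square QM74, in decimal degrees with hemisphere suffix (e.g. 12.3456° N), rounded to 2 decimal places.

34.50° N, 155.00° E

Field Q=16, M=12: +16·20° lon, +12·10° lat → SW at lon 140°, lat 30°.
Square 7, 4: +7·2° lon, +4·1° lat → SW at lon 154°, lat 34°.
Cell spans 2° lon × 1° lat. Centre is SW corner plus half of each.
latitude 34.50° N, longitude 155.00° E.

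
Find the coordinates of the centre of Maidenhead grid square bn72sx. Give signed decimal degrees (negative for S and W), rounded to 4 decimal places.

42.9792, -144.4583

Field B=1, N=13: +1·20° lon, +13·10° lat → SW at lon -160°, lat 40°.
Square 7, 2: +7·2° lon, +2·1° lat → SW at lon -146°, lat 42°.
Subsquare s=18, x=23: +18·0.0833333° lon, +23·0.0416667° lat → SW at lon -144.5°, lat 42.9583°.
Cell spans 0.0833333° lon × 0.0416667° lat. Centre is SW corner plus half of each.
latitude 42.9792, longitude -144.4583.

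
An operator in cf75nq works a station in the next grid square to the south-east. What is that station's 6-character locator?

CF75op

Longitude subsquare n = 13; +1 → 14 = o.
Latitude subsquare q = 16; −1 → 15 = p.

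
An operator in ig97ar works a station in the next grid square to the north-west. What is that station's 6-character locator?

Longitude subsquare a = 0; −1 → -1, wraps to 23 = x, carry into square.
Longitude square 9; −1 → 8.
Latitude subsquare r = 17; +1 → 18 = s.

IG87xs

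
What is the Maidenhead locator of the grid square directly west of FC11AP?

FC01xp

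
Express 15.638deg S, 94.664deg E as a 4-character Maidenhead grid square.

NH74

Offset from 180°W / 90°S: lon 274.66°, lat 74.36°.
Field (20°×10°, letters A–R): lon ⌊274.66/20⌋ = 13 → N; lat ⌊74.36/10⌋ = 7 → H.
Square (2°×1°, digits 0–9): lon ⌊14.66/2⌋ = 7; lat ⌊4.36/1⌋ = 4.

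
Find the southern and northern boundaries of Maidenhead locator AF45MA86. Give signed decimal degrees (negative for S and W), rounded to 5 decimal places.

-34.97500, -34.97083

Field A=0, F=5: +0·20° lon, +5·10° lat → SW at lon -180°, lat -40°.
Square 4, 5: +4·2° lon, +5·1° lat → SW at lon -172°, lat -35°.
Subsquare m=12, a=0: +12·0.0833333° lon, +0·0.0416667° lat → SW at lon -171°, lat -35°.
Extended square 8, 6: +8·0.00833333° lon, +6·0.00416667° lat → SW at lon -170.933°, lat -34.975°.
Cell spans 0.00833333° lon × 0.00416667° lat.
south -34.97500, north -34.97083.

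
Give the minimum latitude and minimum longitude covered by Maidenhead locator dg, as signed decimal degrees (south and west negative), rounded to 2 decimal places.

-30.00, -120.00

Field D=3, G=6: +3·20° lon, +6·10° lat → SW at lon -120°, lat -30°.
latitude -30.00, longitude -120.00.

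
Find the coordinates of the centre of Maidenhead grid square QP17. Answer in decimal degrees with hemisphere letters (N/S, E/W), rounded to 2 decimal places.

Field Q=16, P=15: +16·20° lon, +15·10° lat → SW at lon 140°, lat 60°.
Square 1, 7: +1·2° lon, +7·1° lat → SW at lon 142°, lat 67°.
Cell spans 2° lon × 1° lat. Centre is SW corner plus half of each.
latitude 67.50° N, longitude 143.00° E.

67.50° N, 143.00° E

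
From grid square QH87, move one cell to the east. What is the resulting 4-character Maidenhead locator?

Longitude square 8; +1 → 9.
The latitude characters are unchanged.

QH97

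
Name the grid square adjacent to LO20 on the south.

Latitude square 0; −1 → -1, wraps to 9, carry into field.
Latitude field O = 14; −1 → 13 = N.
The longitude characters are unchanged.

LN29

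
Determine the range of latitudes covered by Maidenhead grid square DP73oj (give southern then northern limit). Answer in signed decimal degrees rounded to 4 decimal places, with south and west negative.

63.3750, 63.4167

Field D=3, P=15: +3·20° lon, +15·10° lat → SW at lon -120°, lat 60°.
Square 7, 3: +7·2° lon, +3·1° lat → SW at lon -106°, lat 63°.
Subsquare o=14, j=9: +14·0.0833333° lon, +9·0.0416667° lat → SW at lon -104.833°, lat 63.375°.
Cell spans 0.0833333° lon × 0.0416667° lat.
south 63.3750, north 63.4167.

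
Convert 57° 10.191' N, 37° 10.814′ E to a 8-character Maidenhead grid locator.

KO87oe10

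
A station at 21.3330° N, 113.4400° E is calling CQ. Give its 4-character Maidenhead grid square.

OL61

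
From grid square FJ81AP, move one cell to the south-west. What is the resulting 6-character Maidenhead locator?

FJ71xo

Longitude subsquare a = 0; −1 → -1, wraps to 23 = x, carry into square.
Longitude square 8; −1 → 7.
Latitude subsquare p = 15; −1 → 14 = o.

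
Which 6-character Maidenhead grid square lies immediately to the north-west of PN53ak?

Longitude subsquare a = 0; −1 → -1, wraps to 23 = x, carry into square.
Longitude square 5; −1 → 4.
Latitude subsquare k = 10; +1 → 11 = l.

PN43xl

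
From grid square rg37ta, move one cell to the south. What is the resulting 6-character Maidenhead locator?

RG36tx

Latitude subsquare a = 0; −1 → -1, wraps to 23 = x, carry into square.
Latitude square 7; −1 → 6.
The longitude characters are unchanged.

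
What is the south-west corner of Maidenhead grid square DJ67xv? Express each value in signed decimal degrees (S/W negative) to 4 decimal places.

7.8750, -106.0833

Field D=3, J=9: +3·20° lon, +9·10° lat → SW at lon -120°, lat 0°.
Square 6, 7: +6·2° lon, +7·1° lat → SW at lon -108°, lat 7°.
Subsquare x=23, v=21: +23·0.0833333° lon, +21·0.0416667° lat → SW at lon -106.083°, lat 7.875°.
latitude 7.8750, longitude -106.0833.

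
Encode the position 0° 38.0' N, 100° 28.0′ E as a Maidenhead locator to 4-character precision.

Add 180° to longitude and 90° to latitude: 280.47, 90.63.
Field (20°×10°, letters A–R): lon ⌊280.47/20⌋ = 14 → O; lat ⌊90.63/10⌋ = 9 → J.
Square (2°×1°, digits 0–9): lon ⌊0.47/2⌋ = 0; lat ⌊0.63/1⌋ = 0.

OJ00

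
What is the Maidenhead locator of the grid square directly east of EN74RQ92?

EN74sq02

Longitude extended square 9; +1 → 10, wraps to 0, carry into subsquare.
Longitude subsquare r = 17; +1 → 18 = s.
The latitude characters are unchanged.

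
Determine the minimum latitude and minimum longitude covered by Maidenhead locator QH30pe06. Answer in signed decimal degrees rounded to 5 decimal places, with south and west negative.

-19.80833, 147.25000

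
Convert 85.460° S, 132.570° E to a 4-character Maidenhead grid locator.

Add 180° to longitude and 90° to latitude: 312.57, 4.54.
Field: 312.57/20 → 15 → P, 4.54/10 → 0 → A; chars PA.
Square: 12.57/2 → 6, 4.54/1 → 4; chars 64.

PA64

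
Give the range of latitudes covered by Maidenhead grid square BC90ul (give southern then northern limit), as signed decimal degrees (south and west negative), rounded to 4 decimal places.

Field B=1, C=2: +1·20° lon, +2·10° lat → SW at lon -160°, lat -70°.
Square 9, 0: +9·2° lon, +0·1° lat → SW at lon -142°, lat -70°.
Subsquare u=20, l=11: +20·0.0833333° lon, +11·0.0416667° lat → SW at lon -140.333°, lat -69.5417°.
Cell spans 0.0833333° lon × 0.0416667° lat.
south -69.5417, north -69.5000.

-69.5417, -69.5000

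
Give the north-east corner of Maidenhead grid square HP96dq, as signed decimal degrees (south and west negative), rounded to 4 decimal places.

66.7083, -21.6667

Field H=7, P=15: +7·20° lon, +15·10° lat → SW at lon -40°, lat 60°.
Square 9, 6: +9·2° lon, +6·1° lat → SW at lon -22°, lat 66°.
Subsquare d=3, q=16: +3·0.0833333° lon, +16·0.0416667° lat → SW at lon -21.75°, lat 66.6667°.
Cell spans 0.0833333° lon × 0.0416667° lat. NE corner is SW corner plus one full cell.
latitude 66.7083, longitude -21.6667.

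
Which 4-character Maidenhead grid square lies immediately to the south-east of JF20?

Longitude square 2; +1 → 3.
Latitude square 0; −1 → -1, wraps to 9, carry into field.
Latitude field F = 5; −1 → 4 = E.

JE39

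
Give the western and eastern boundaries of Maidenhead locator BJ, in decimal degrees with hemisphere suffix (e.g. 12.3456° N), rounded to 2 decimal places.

Field B=1, J=9: +1·20° lon, +9·10° lat → SW at lon -160°, lat 0°.
Cell spans 20° lon × 10° lat.
west 160.00° W, east 140.00° W.

160.00° W, 140.00° W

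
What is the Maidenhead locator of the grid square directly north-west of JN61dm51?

JN61dm42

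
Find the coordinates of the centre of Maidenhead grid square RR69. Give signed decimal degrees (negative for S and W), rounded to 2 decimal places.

89.50, 173.00

Field R=17, R=17: +17·20° lon, +17·10° lat → SW at lon 160°, lat 80°.
Square 6, 9: +6·2° lon, +9·1° lat → SW at lon 172°, lat 89°.
Cell spans 2° lon × 1° lat. Centre is SW corner plus half of each.
latitude 89.50, longitude 173.00.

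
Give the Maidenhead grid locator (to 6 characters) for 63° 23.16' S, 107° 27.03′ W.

Add 180° to longitude and 90° to latitude: 72.5495, 26.6140.
Field: lon ⌊72.5495/20⌋ = 3 → D; lat ⌊26.6140/10⌋ = 2 → C.
Square: lon ⌊12.5495/2⌋ = 6; lat ⌊6.6140/1⌋ = 6.
Subsquare: lon ⌊0.5495/0.0833333⌋ = 6 → g; lat ⌊0.6140/0.0416667⌋ = 14 → o.

DC66go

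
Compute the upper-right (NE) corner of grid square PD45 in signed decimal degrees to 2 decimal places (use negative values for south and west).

-54.00, 130.00

Field P=15, D=3: +15·20° lon, +3·10° lat → SW at lon 120°, lat -60°.
Square 4, 5: +4·2° lon, +5·1° lat → SW at lon 128°, lat -55°.
Cell spans 2° lon × 1° lat. NE corner is SW corner plus one full cell.
latitude -54.00, longitude 130.00.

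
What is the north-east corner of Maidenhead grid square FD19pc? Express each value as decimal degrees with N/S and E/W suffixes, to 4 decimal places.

50.8750° S, 76.6667° W

Field F=5, D=3: +5·20° lon, +3·10° lat → SW at lon -80°, lat -60°.
Square 1, 9: +1·2° lon, +9·1° lat → SW at lon -78°, lat -51°.
Subsquare p=15, c=2: +15·0.0833333° lon, +2·0.0416667° lat → SW at lon -76.75°, lat -50.9167°.
Cell spans 0.0833333° lon × 0.0416667° lat. NE corner is SW corner plus one full cell.
latitude 50.8750° S, longitude 76.6667° W.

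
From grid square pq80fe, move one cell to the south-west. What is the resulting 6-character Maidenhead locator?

Longitude subsquare f = 5; −1 → 4 = e.
Latitude subsquare e = 4; −1 → 3 = d.

PQ80ed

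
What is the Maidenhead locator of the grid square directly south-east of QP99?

RP08

Longitude square 9; +1 → 10, wraps to 0, carry into field.
Longitude field Q = 16; +1 → 17 = R.
Latitude square 9; −1 → 8.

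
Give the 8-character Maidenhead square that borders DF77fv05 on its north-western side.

Longitude extended square 0; −1 → -1, wraps to 9, carry into subsquare.
Longitude subsquare f = 5; −1 → 4 = e.
Latitude extended square 5; +1 → 6.

DF77ev96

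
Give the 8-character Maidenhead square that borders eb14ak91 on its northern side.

Latitude extended square 1; +1 → 2.
The longitude characters are unchanged.

EB14ak92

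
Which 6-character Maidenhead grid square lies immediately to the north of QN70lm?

QN70ln

Latitude subsquare m = 12; +1 → 13 = n.
The longitude characters are unchanged.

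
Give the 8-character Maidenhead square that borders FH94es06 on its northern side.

FH94es07

Latitude extended square 6; +1 → 7.
The longitude characters are unchanged.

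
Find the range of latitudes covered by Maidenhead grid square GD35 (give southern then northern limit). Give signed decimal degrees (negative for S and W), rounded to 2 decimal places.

Field G=6, D=3: +6·20° lon, +3·10° lat → SW at lon -60°, lat -60°.
Square 3, 5: +3·2° lon, +5·1° lat → SW at lon -54°, lat -55°.
Cell spans 2° lon × 1° lat.
south -55.00, north -54.00.

-55.00, -54.00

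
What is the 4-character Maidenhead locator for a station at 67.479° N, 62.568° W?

FP87

Offset from 180°W / 90°S: lon 117.43°, lat 157.48°.
Field: lon ⌊117.43/20⌋ = 5 → F; lat ⌊157.48/10⌋ = 15 → P.
Square: lon ⌊17.43/2⌋ = 8; lat ⌊7.48/1⌋ = 7.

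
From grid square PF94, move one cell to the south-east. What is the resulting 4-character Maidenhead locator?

Longitude square 9; +1 → 10, wraps to 0, carry into field.
Longitude field P = 15; +1 → 16 = Q.
Latitude square 4; −1 → 3.

QF03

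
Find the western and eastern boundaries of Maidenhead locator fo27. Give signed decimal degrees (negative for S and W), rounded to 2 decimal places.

-76.00, -74.00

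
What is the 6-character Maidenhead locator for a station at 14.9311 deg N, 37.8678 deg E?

KK84ww

Offset from 180°W / 90°S: lon 217.8678°, lat 104.9311°.
Field: lon ⌊217.8678/20⌋ = 10 → K; lat ⌊104.9311/10⌋ = 10 → K.
Square: lon ⌊17.8678/2⌋ = 8; lat ⌊4.9311/1⌋ = 4.
Subsquare: lon ⌊1.8678/0.0833333⌋ = 22 → w; lat ⌊0.9311/0.0416667⌋ = 22 → w.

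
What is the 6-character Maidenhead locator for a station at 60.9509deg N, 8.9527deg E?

JP40lw

Shift to the Maidenhead origin (180°W, 90°S): lon 188.9527, lat 150.9509.
Field (20°×10°, letters A–R): lon ⌊188.9527/20⌋ = 9 → J; lat ⌊150.9509/10⌋ = 15 → P.
Square (2°×1°, digits 0–9): lon ⌊8.9527/2⌋ = 4; lat ⌊0.9509/1⌋ = 0.
Subsquare (5′×2.5′, letters a–x): lon ⌊0.9527/0.0833333⌋ = 11 → l; lat ⌊0.9509/0.0416667⌋ = 22 → w.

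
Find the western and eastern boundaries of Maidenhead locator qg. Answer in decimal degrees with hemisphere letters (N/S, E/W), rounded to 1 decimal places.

140.0° E, 160.0° E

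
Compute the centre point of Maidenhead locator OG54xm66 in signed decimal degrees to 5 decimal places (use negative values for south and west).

Field O=14, G=6: +14·20° lon, +6·10° lat → SW at lon 100°, lat -30°.
Square 5, 4: +5·2° lon, +4·1° lat → SW at lon 110°, lat -26°.
Subsquare x=23, m=12: +23·0.0833333° lon, +12·0.0416667° lat → SW at lon 111.917°, lat -25.5°.
Extended square 6, 6: +6·0.00833333° lon, +6·0.00416667° lat → SW at lon 111.967°, lat -25.475°.
Cell spans 0.00833333° lon × 0.00416667° lat. Centre is SW corner plus half of each.
latitude -25.47292, longitude 111.97083.

-25.47292, 111.97083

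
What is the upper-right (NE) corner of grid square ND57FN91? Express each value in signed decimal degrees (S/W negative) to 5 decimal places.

-52.45000, 90.50000

Field N=13, D=3: +13·20° lon, +3·10° lat → SW at lon 80°, lat -60°.
Square 5, 7: +5·2° lon, +7·1° lat → SW at lon 90°, lat -53°.
Subsquare f=5, n=13: +5·0.0833333° lon, +13·0.0416667° lat → SW at lon 90.4167°, lat -52.4583°.
Extended square 9, 1: +9·0.00833333° lon, +1·0.00416667° lat → SW at lon 90.4917°, lat -52.4542°.
Cell spans 0.00833333° lon × 0.00416667° lat. NE corner is SW corner plus one full cell.
latitude -52.45000, longitude 90.50000.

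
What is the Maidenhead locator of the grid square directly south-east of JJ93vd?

JJ93wc

Longitude subsquare v = 21; +1 → 22 = w.
Latitude subsquare d = 3; −1 → 2 = c.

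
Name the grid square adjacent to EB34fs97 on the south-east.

Longitude extended square 9; +1 → 10, wraps to 0, carry into subsquare.
Longitude subsquare f = 5; +1 → 6 = g.
Latitude extended square 7; −1 → 6.

EB34gs06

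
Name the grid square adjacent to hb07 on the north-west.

Longitude square 0; −1 → -1, wraps to 9, carry into field.
Longitude field H = 7; −1 → 6 = G.
Latitude square 7; +1 → 8.

GB98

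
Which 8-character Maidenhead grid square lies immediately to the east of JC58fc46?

Longitude extended square 4; +1 → 5.
The latitude characters are unchanged.

JC58fc56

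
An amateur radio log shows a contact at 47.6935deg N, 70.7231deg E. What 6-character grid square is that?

MN57iq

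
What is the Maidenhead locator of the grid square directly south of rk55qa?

Latitude subsquare a = 0; −1 → -1, wraps to 23 = x, carry into square.
Latitude square 5; −1 → 4.
The longitude characters are unchanged.

RK54qx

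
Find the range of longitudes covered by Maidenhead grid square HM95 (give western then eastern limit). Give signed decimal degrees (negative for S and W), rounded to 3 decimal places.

-22.000, -20.000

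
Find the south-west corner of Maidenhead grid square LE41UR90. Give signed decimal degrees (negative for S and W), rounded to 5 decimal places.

-48.29167, 49.74167

Field L=11, E=4: +11·20° lon, +4·10° lat → SW at lon 40°, lat -50°.
Square 4, 1: +4·2° lon, +1·1° lat → SW at lon 48°, lat -49°.
Subsquare u=20, r=17: +20·0.0833333° lon, +17·0.0416667° lat → SW at lon 49.6667°, lat -48.2917°.
Extended square 9, 0: +9·0.00833333° lon, +0·0.00416667° lat → SW at lon 49.7417°, lat -48.2917°.
latitude -48.29167, longitude 49.74167.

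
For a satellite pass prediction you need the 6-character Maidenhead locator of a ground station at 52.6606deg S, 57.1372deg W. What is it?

Add 180° to longitude and 90° to latitude: 122.8628, 37.3394.
Field: lon ⌊122.8628/20⌋ = 6 → G; lat ⌊37.3394/10⌋ = 3 → D.
Square: lon ⌊2.8628/2⌋ = 1; lat ⌊7.3394/1⌋ = 7.
Subsquare: lon ⌊0.8628/0.0833333⌋ = 10 → k; lat ⌊0.3394/0.0416667⌋ = 8 → i.

GD17ki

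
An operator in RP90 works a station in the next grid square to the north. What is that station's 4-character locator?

RP91

Latitude square 0; +1 → 1.
The longitude characters are unchanged.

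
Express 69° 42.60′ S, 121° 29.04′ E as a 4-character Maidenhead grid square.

Add 180° to longitude and 90° to latitude: 301.48, 20.29.
Field: lon ⌊301.48/20⌋ = 15 → P; lat ⌊20.29/10⌋ = 2 → C.
Square: lon ⌊1.48/2⌋ = 0; lat ⌊0.29/1⌋ = 0.

PC00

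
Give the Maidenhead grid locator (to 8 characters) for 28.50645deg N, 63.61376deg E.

ML18tm31

Offset from 180°W / 90°S: lon 243.61376°, lat 118.50645°.
Field: lon ⌊243.61376/20⌋ = 12 → M; lat ⌊118.50645/10⌋ = 11 → L.
Square: lon ⌊3.61376/2⌋ = 1; lat ⌊8.50645/1⌋ = 8.
Subsquare: lon ⌊1.61376/0.0833333⌋ = 19 → t; lat ⌊0.50645/0.0416667⌋ = 12 → m.
Extended square: lon ⌊0.03043/0.00833333⌋ = 3; lat ⌊0.00645/0.00416667⌋ = 1.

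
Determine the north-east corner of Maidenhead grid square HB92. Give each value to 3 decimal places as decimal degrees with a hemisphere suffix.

Field H=7, B=1: +7·20° lon, +1·10° lat → SW at lon -40°, lat -80°.
Square 9, 2: +9·2° lon, +2·1° lat → SW at lon -22°, lat -78°.
Cell spans 2° lon × 1° lat. NE corner is SW corner plus one full cell.
latitude 77.000° S, longitude 20.000° W.

77.000° S, 20.000° W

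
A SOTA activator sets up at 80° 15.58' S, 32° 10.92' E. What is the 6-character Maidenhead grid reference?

KA69cr

Offset from 180°W / 90°S: lon 212.1820°, lat 9.7403°.
Field: lon ⌊212.1820/20⌋ = 10 → K; lat ⌊9.7403/10⌋ = 0 → A.
Square: lon ⌊12.1820/2⌋ = 6; lat ⌊9.7403/1⌋ = 9.
Subsquare: lon ⌊0.1820/0.0833333⌋ = 2 → c; lat ⌊0.7403/0.0416667⌋ = 17 → r.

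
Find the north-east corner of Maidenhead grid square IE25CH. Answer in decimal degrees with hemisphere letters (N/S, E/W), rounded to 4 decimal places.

Field I=8, E=4: +8·20° lon, +4·10° lat → SW at lon -20°, lat -50°.
Square 2, 5: +2·2° lon, +5·1° lat → SW at lon -16°, lat -45°.
Subsquare c=2, h=7: +2·0.0833333° lon, +7·0.0416667° lat → SW at lon -15.8333°, lat -44.7083°.
Cell spans 0.0833333° lon × 0.0416667° lat. NE corner is SW corner plus one full cell.
latitude 44.6667° S, longitude 15.7500° W.

44.6667° S, 15.7500° W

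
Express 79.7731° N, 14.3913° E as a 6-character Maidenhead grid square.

Add 180° to longitude and 90° to latitude: 194.3913, 169.7731.
Field: lon ⌊194.3913/20⌋ = 9 → J; lat ⌊169.7731/10⌋ = 16 → Q.
Square: lon ⌊14.3913/2⌋ = 7; lat ⌊9.7731/1⌋ = 9.
Subsquare: lon ⌊0.3913/0.0833333⌋ = 4 → e; lat ⌊0.7731/0.0416667⌋ = 18 → s.

JQ79es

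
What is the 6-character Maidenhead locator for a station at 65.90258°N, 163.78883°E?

RP15vv

Offset from 180°W / 90°S: lon 343.7888°, lat 155.9026°.
Field: lon ⌊343.7888/20⌋ = 17 → R; lat ⌊155.9026/10⌋ = 15 → P.
Square: lon ⌊3.7888/2⌋ = 1; lat ⌊5.9026/1⌋ = 5.
Subsquare: lon ⌊1.7888/0.0833333⌋ = 21 → v; lat ⌊0.9026/0.0416667⌋ = 21 → v.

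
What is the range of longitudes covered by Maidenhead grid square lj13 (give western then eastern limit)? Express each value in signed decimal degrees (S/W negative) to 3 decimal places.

42.000, 44.000

Field L=11, J=9: +11·20° lon, +9·10° lat → SW at lon 40°, lat 0°.
Square 1, 3: +1·2° lon, +3·1° lat → SW at lon 42°, lat 3°.
Cell spans 2° lon × 1° lat.
west 42.000, east 44.000.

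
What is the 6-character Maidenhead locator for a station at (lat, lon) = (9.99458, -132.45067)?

CJ39sx

Offset from 180°W / 90°S: lon 47.5493°, lat 99.9946°.
Field: 47.5493/20 → 2 → C, 99.9946/10 → 9 → J; chars CJ.
Square: 7.5493/2 → 3, 9.9946/1 → 9; chars 39.
Subsquare: 1.5493/0.0833333 → 18 → s, 0.9946/0.0416667 → 23 → x; chars sx.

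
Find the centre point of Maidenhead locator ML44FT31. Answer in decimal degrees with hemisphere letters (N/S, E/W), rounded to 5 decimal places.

Field M=12, L=11: +12·20° lon, +11·10° lat → SW at lon 60°, lat 20°.
Square 4, 4: +4·2° lon, +4·1° lat → SW at lon 68°, lat 24°.
Subsquare f=5, t=19: +5·0.0833333° lon, +19·0.0416667° lat → SW at lon 68.4167°, lat 24.7917°.
Extended square 3, 1: +3·0.00833333° lon, +1·0.00416667° lat → SW at lon 68.4417°, lat 24.7958°.
Cell spans 0.00833333° lon × 0.00416667° lat. Centre is SW corner plus half of each.
latitude 24.79792° N, longitude 68.44583° E.

24.79792° N, 68.44583° E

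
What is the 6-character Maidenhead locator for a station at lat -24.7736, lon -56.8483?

Add 180° to longitude and 90° to latitude: 123.1517, 65.2264.
Field (20°×10°, letters A–R): 123.1517/20 → 6 → G, 65.2264/10 → 6 → G; chars GG.
Square (2°×1°, digits 0–9): 3.1517/2 → 1, 5.2264/1 → 5; chars 15.
Subsquare (5′×2.5′, letters a–x): 1.1517/0.0833333 → 13 → n, 0.2264/0.0416667 → 5 → f; chars nf.

GG15nf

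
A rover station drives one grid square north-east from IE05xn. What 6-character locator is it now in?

Longitude subsquare x = 23; +1 → 24, wraps to 0 = a, carry into square.
Longitude square 0; +1 → 1.
Latitude subsquare n = 13; +1 → 14 = o.

IE15ao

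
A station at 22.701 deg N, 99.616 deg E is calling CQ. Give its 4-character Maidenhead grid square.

Add 180° to longitude and 90° to latitude: 279.62, 112.70.
Field (20°×10°, letters A–R): 279.62/20 → 13 → N, 112.70/10 → 11 → L; chars NL.
Square (2°×1°, digits 0–9): 19.62/2 → 9, 2.70/1 → 2; chars 92.

NL92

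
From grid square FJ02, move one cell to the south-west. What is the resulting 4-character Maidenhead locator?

EJ91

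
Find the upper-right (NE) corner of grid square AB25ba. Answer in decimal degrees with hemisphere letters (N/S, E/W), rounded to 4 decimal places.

74.9583° S, 175.8333° W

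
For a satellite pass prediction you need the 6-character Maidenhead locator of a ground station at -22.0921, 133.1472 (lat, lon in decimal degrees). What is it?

PG67nv

Offset from 180°W / 90°S: lon 313.1472°, lat 67.9079°.
Field (20°×10°, letters A–R): lon ⌊313.1472/20⌋ = 15 → P; lat ⌊67.9079/10⌋ = 6 → G.
Square (2°×1°, digits 0–9): lon ⌊13.1472/2⌋ = 6; lat ⌊7.9079/1⌋ = 7.
Subsquare (5′×2.5′, letters a–x): lon ⌊1.1472/0.0833333⌋ = 13 → n; lat ⌊0.9079/0.0416667⌋ = 21 → v.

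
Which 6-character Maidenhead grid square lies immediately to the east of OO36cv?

Longitude subsquare c = 2; +1 → 3 = d.
The latitude characters are unchanged.

OO36dv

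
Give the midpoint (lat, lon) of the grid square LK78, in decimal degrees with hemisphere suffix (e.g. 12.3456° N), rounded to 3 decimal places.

18.500° N, 55.000° E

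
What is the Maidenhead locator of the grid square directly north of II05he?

II05hf

Latitude subsquare e = 4; +1 → 5 = f.
The longitude characters are unchanged.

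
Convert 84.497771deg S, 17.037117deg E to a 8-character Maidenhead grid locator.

JA85mm40

Offset from 180°W / 90°S: lon 197.03712°, lat 5.50223°.
Field: lon ⌊197.03712/20⌋ = 9 → J; lat ⌊5.50223/10⌋ = 0 → A.
Square: lon ⌊17.03712/2⌋ = 8; lat ⌊5.50223/1⌋ = 5.
Subsquare: lon ⌊1.03712/0.0833333⌋ = 12 → m; lat ⌊0.50223/0.0416667⌋ = 12 → m.
Extended square: lon ⌊0.03712/0.00833333⌋ = 4; lat ⌊0.00223/0.00416667⌋ = 0.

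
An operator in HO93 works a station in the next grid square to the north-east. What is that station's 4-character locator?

IO04

Longitude square 9; +1 → 10, wraps to 0, carry into field.
Longitude field H = 7; +1 → 8 = I.
Latitude square 3; +1 → 4.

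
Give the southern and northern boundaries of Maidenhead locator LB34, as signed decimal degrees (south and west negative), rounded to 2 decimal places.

-76.00, -75.00

Field L=11, B=1: +11·20° lon, +1·10° lat → SW at lon 40°, lat -80°.
Square 3, 4: +3·2° lon, +4·1° lat → SW at lon 46°, lat -76°.
Cell spans 2° lon × 1° lat.
south -76.00, north -75.00.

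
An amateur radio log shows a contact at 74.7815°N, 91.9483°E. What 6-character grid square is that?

Add 180° to longitude and 90° to latitude: 271.9483, 164.7815.
Field: lon ⌊271.9483/20⌋ = 13 → N; lat ⌊164.7815/10⌋ = 16 → Q.
Square: lon ⌊11.9483/2⌋ = 5; lat ⌊4.7815/1⌋ = 4.
Subsquare: lon ⌊1.9483/0.0833333⌋ = 23 → x; lat ⌊0.7815/0.0416667⌋ = 18 → s.

NQ54xs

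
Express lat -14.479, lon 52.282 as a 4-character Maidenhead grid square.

LH65

Offset from 180°W / 90°S: lon 232.28°, lat 75.52°.
Field: lon ⌊232.28/20⌋ = 11 → L; lat ⌊75.52/10⌋ = 7 → H.
Square: lon ⌊12.28/2⌋ = 6; lat ⌊5.52/1⌋ = 5.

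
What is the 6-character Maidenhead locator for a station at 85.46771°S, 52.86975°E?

LA64km

Offset from 180°W / 90°S: lon 232.8698°, lat 4.5323°.
Field (20°×10°, letters A–R): 232.8698/20 → 11 → L, 4.5323/10 → 0 → A; chars LA.
Square (2°×1°, digits 0–9): 12.8698/2 → 6, 4.5323/1 → 4; chars 64.
Subsquare (5′×2.5′, letters a–x): 0.8698/0.0833333 → 10 → k, 0.5323/0.0416667 → 12 → m; chars km.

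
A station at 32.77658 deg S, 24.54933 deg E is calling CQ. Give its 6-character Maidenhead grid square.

Add 180° to longitude and 90° to latitude: 204.5493, 57.2234.
Field: lon ⌊204.5493/20⌋ = 10 → K; lat ⌊57.2234/10⌋ = 5 → F.
Square: lon ⌊4.5493/2⌋ = 2; lat ⌊7.2234/1⌋ = 7.
Subsquare: lon ⌊0.5493/0.0833333⌋ = 6 → g; lat ⌊0.2234/0.0416667⌋ = 5 → f.

KF27gf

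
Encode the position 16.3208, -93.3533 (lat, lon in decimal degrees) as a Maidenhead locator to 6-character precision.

Shift to the Maidenhead origin (180°W, 90°S): lon 86.6467, lat 106.3208.
Field: 86.6467/20 → 4 → E, 106.3208/10 → 10 → K; chars EK.
Square: 6.6467/2 → 3, 6.3208/1 → 6; chars 36.
Subsquare: 0.6467/0.0833333 → 7 → h, 0.3208/0.0416667 → 7 → h; chars hh.

EK36hh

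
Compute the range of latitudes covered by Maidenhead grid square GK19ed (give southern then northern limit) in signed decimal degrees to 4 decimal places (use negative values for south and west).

Field G=6, K=10: +6·20° lon, +10·10° lat → SW at lon -60°, lat 10°.
Square 1, 9: +1·2° lon, +9·1° lat → SW at lon -58°, lat 19°.
Subsquare e=4, d=3: +4·0.0833333° lon, +3·0.0416667° lat → SW at lon -57.6667°, lat 19.125°.
Cell spans 0.0833333° lon × 0.0416667° lat.
south 19.1250, north 19.1667.

19.1250, 19.1667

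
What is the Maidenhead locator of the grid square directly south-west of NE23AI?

Longitude subsquare a = 0; −1 → -1, wraps to 23 = x, carry into square.
Longitude square 2; −1 → 1.
Latitude subsquare i = 8; −1 → 7 = h.

NE13xh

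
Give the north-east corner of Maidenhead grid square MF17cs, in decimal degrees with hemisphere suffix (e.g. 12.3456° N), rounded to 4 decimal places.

32.2083° S, 62.2500° E

Field M=12, F=5: +12·20° lon, +5·10° lat → SW at lon 60°, lat -40°.
Square 1, 7: +1·2° lon, +7·1° lat → SW at lon 62°, lat -33°.
Subsquare c=2, s=18: +2·0.0833333° lon, +18·0.0416667° lat → SW at lon 62.1667°, lat -32.25°.
Cell spans 0.0833333° lon × 0.0416667° lat. NE corner is SW corner plus one full cell.
latitude 32.2083° S, longitude 62.2500° E.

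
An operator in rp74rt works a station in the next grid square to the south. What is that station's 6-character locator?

RP74rs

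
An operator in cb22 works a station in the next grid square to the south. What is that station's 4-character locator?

Latitude square 2; −1 → 1.
The longitude characters are unchanged.

CB21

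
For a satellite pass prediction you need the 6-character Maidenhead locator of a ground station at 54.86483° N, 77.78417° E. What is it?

MO84vu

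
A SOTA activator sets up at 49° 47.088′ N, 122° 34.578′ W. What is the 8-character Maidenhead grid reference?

CN89rs08

Add 180° to longitude and 90° to latitude: 57.42370, 139.78480.
Field: lon ⌊57.42370/20⌋ = 2 → C; lat ⌊139.78480/10⌋ = 13 → N.
Square: lon ⌊17.42370/2⌋ = 8; lat ⌊9.78480/1⌋ = 9.
Subsquare: lon ⌊1.42370/0.0833333⌋ = 17 → r; lat ⌊0.78480/0.0416667⌋ = 18 → s.
Extended square: lon ⌊0.00703/0.00833333⌋ = 0; lat ⌊0.03480/0.00416667⌋ = 8.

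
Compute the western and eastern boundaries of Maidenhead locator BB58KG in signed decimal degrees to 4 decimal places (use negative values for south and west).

-149.1667, -149.0833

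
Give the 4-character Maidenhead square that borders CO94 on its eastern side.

DO04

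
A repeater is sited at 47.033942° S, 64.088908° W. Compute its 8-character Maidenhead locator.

Shift to the Maidenhead origin (180°W, 90°S): lon 115.91109, lat 42.96606.
Field (20°×10°, letters A–R): 115.91109/20 → 5 → F, 42.96606/10 → 4 → E; chars FE.
Square (2°×1°, digits 0–9): 15.91109/2 → 7, 2.96606/1 → 2; chars 72.
Subsquare (5′×2.5′, letters a–x): 1.91109/0.0833333 → 22 → w, 0.96606/0.0416667 → 23 → x; chars wx.
Extended square (30″×15″, digits 0–9): 0.07776/0.00833333 → 9, 0.00772/0.00416667 → 1; chars 91.

FE72wx91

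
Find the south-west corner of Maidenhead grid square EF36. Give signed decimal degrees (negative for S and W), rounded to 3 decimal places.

-34.000, -94.000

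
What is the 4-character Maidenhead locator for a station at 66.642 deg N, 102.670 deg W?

DP86

Add 180° to longitude and 90° to latitude: 77.33, 156.64.
Field (20°×10°, letters A–R): lon ⌊77.33/20⌋ = 3 → D; lat ⌊156.64/10⌋ = 15 → P.
Square (2°×1°, digits 0–9): lon ⌊17.33/2⌋ = 8; lat ⌊6.64/1⌋ = 6.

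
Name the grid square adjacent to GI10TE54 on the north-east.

Longitude extended square 5; +1 → 6.
Latitude extended square 4; +1 → 5.

GI10te65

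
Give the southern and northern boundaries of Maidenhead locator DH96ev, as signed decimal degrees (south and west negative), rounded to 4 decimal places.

-13.1250, -13.0833

Field D=3, H=7: +3·20° lon, +7·10° lat → SW at lon -120°, lat -20°.
Square 9, 6: +9·2° lon, +6·1° lat → SW at lon -102°, lat -14°.
Subsquare e=4, v=21: +4·0.0833333° lon, +21·0.0416667° lat → SW at lon -101.667°, lat -13.125°.
Cell spans 0.0833333° lon × 0.0416667° lat.
south -13.1250, north -13.0833.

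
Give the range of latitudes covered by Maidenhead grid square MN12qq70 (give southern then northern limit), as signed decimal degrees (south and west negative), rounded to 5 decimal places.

42.66667, 42.67083

Field M=12, N=13: +12·20° lon, +13·10° lat → SW at lon 60°, lat 40°.
Square 1, 2: +1·2° lon, +2·1° lat → SW at lon 62°, lat 42°.
Subsquare q=16, q=16: +16·0.0833333° lon, +16·0.0416667° lat → SW at lon 63.3333°, lat 42.6667°.
Extended square 7, 0: +7·0.00833333° lon, +0·0.00416667° lat → SW at lon 63.3917°, lat 42.6667°.
Cell spans 0.00833333° lon × 0.00416667° lat.
south 42.66667, north 42.67083.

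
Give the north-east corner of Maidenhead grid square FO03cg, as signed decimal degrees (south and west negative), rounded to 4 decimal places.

53.2917, -79.7500

Field F=5, O=14: +5·20° lon, +14·10° lat → SW at lon -80°, lat 50°.
Square 0, 3: +0·2° lon, +3·1° lat → SW at lon -80°, lat 53°.
Subsquare c=2, g=6: +2·0.0833333° lon, +6·0.0416667° lat → SW at lon -79.8333°, lat 53.25°.
Cell spans 0.0833333° lon × 0.0416667° lat. NE corner is SW corner plus one full cell.
latitude 53.2917, longitude -79.7500.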